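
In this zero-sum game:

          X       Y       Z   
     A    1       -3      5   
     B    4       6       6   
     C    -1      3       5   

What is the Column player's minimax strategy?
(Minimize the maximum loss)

Column should play X, value = 4

Work:
Column player minimizes Row's maximum payoff:
Column X: max payoff to Row = 4
Column Y: max payoff to Row = 6
Column Z: max payoff to Row = 6
Minimum is 4, achieved by column X.
Minimax strategy: X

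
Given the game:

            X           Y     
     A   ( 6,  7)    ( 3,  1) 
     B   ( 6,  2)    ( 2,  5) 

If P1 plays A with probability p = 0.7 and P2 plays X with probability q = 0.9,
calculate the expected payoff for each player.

E[P1] = 5.67, E[P2] = 5.17

Work:
E[P1] = p·q·π₁(A,X) + p·(1-q)·π₁(A,Y) + (1-p)·q·π₁(B,X) + (1-p)·(1-q)·π₁(B,Y)
= 0.7·0.9·6 + 0.7·0.1·3 + 0.3·0.9·6 + 0.3·0.1·2
= 5.67

E[P2] = 5.17 (similar calculation)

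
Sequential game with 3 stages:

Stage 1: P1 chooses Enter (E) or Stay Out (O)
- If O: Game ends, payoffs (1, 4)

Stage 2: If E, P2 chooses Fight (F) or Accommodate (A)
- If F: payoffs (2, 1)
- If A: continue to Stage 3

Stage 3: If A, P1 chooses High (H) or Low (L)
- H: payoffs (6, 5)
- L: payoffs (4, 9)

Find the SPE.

SPE: (E, A, H); Outcome (6, 5)

Work:
Stage 3: P1 chooses H (6 vs 4)
Stage 2: P2: F->1, A->5 (anticipating H). Choose A
Stage 1: P1: O->1, E->6 (anticipating A, H). Choose E
SPE path: E -> A -> H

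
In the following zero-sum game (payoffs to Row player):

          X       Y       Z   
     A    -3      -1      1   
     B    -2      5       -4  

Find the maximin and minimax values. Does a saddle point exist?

Maximin = -3, Minimax = -2, Saddle: False

Work:
Row minimums: [-3, -4] → maximin = -3
Column maximums: [-2, 5, 1] → minimax = -2
No saddle point (maximin ≠ minimax). Mixed strategy needed.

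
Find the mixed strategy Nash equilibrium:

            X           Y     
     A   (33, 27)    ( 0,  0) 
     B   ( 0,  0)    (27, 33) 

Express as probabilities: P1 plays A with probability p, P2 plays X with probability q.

p = 0.55, q = 0.45

Work:
Find probabilities that make opponent indifferent:
P2 chooses q to make P1 indifferent between A and B
P1 chooses p to make P2 indifferent between X and Y
Mixed NE: P1 plays (A: 0.55, B: 0.45), P2 plays (X: 0.45, Y: 0.55)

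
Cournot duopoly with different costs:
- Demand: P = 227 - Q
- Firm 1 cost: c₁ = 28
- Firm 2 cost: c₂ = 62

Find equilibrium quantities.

q₁* = 77.67, q₂* = 43.67

Work:
Reaction: q₁ = (227 - 28 - q₂)/2
Reaction: q₂ = (227 - 62 - q₁)/2
Solve simultaneously:
q₁* = (227 - 2×28 + 62)/3 = 77.67
q₂* = (227 - 2×62 + 28)/3 = 43.67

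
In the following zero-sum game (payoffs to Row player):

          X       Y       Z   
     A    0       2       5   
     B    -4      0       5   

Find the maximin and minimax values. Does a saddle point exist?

Maximin = 0, Minimax = 0, Saddle: True

Work:
Row minimums: [0, -4] → maximin = 0
Column maximums: [0, 2, 5] → minimax = 0
Saddle point exists! Game value = 0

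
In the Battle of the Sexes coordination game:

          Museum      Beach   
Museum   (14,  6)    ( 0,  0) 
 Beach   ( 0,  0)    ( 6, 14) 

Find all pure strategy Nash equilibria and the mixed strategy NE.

Pure NE: (Museum, Museum) and (Beach, Beach); Mixed NE: p = 0.7, q = 0.3

Work:
Check pure NE:
(Museum, Museum): (14, 6) - no unilateral deviation beneficial
(Beach, Beach): (6, 14) - no unilateral deviation beneficial
Mixed NE: P1 plays Museum with p = 0.7, P2 plays Museum with q = 0.3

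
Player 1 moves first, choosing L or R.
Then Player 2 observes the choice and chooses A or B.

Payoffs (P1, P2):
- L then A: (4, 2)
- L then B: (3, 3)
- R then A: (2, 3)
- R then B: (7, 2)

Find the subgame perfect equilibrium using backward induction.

P1 plays L, P2 plays B after L and A after R; Payoff (3, 3)

Work:
Backward induction:
After L: P2 chooses B → P1 gets 3
After R: P2 chooses A → P1 gets 2
P1 chooses L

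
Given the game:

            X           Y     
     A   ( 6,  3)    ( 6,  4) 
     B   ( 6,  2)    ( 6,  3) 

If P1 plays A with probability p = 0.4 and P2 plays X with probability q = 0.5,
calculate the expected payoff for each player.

E[P1] = 6.0, E[P2] = 2.9

Work:
E[P1] = p·q·π₁(A,X) + p·(1-q)·π₁(A,Y) + (1-p)·q·π₁(B,X) + (1-p)·(1-q)·π₁(B,Y)
= 0.4·0.5·6 + 0.4·0.5·6 + 0.6·0.5·6 + 0.6·0.5·6
= 6.0

E[P2] = 2.9 (similar calculation)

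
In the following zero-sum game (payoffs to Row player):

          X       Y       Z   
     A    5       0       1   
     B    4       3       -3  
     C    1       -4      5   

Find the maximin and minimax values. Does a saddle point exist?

Maximin = 0, Minimax = 3, Saddle: False

Work:
Row minimums: [0, -3, -4] → maximin = 0
Column maximums: [5, 3, 5] → minimax = 3
No saddle point (maximin ≠ minimax). Mixed strategy needed.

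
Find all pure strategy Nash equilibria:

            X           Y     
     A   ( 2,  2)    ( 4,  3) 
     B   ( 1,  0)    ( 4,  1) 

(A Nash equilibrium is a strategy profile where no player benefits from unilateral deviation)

Nash equilibrium: (A, Y), (B, Y)

Work:
Best responses:
  P1 vs X: payoffs [2, 1] → best response A (payoff 2)
  P1 vs Y: payoffs [4, 4] → best response A/B (payoff 4)
  P2 vs A: payoffs [2, 3] → best response Y (payoff 3)
  P2 vs B: payoffs [0, 1] → best response Y (payoff 1)
Mutual best responses: (A,Y), (B,Y) → Nash equilibria.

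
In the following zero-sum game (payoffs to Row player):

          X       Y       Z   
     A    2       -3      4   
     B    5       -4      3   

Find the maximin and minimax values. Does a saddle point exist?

Maximin = -3, Minimax = -3, Saddle: True

Work:
Row minimums: [-3, -4] → maximin = -3
Column maximums: [5, -3, 4] → minimax = -3
Saddle point exists! Game value = -3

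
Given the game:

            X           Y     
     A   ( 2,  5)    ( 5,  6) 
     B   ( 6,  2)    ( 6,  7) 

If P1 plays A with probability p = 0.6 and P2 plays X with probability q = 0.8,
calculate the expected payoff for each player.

E[P1] = 3.96, E[P2] = 4.32

Work:
E[P1] = p·q·π₁(A,X) + p·(1-q)·π₁(A,Y) + (1-p)·q·π₁(B,X) + (1-p)·(1-q)·π₁(B,Y)
= 0.6·0.8·2 + 0.6·0.2·5 + 0.4·0.8·6 + 0.4·0.2·6
= 3.96

E[P2] = 4.32 (similar calculation)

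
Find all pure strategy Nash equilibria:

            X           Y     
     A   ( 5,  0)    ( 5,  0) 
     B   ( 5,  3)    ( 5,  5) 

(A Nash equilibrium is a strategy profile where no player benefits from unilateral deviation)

Nash equilibrium: (A, X), (A, Y), (B, Y)

Work:
Best responses:
  P1 vs X: payoffs [5, 5] → best response A/B (payoff 5)
  P1 vs Y: payoffs [5, 5] → best response A/B (payoff 5)
  P2 vs A: payoffs [0, 0] → best response X/Y (payoff 0)
  P2 vs B: payoffs [3, 5] → best response Y (payoff 5)
Mutual best responses: (A,X), (A,Y), (B,Y) → Nash equilibria.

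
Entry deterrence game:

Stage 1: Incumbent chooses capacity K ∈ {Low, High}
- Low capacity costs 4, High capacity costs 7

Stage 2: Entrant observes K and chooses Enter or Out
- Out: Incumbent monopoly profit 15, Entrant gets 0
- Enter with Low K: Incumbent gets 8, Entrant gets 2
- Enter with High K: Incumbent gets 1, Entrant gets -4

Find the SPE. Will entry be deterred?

SPE: (High, Enter|Low, Out|High); Entry deterred. Incumbent net profit = 8

Work:
After Low K: Entrant enters (2 > 0)
After High K: Entrant stays out (-4 < 0)
Incumbent: Low → 8−4=4, High → 15−7=8
Incumbent chooses High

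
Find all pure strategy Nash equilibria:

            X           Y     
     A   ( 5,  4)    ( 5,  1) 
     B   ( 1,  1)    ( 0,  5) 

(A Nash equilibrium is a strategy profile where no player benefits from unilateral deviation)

Nash equilibrium: (A, X)

Work:
Best responses:
  P1 vs X: payoffs [5, 1] → best response A (payoff 5)
  P1 vs Y: payoffs [5, 0] → best response A (payoff 5)
  P2 vs A: payoffs [4, 1] → best response X (payoff 4)
  P2 vs B: payoffs [1, 5] → best response Y (payoff 5)
Mutual best responses: (A,X) → Nash equilibria.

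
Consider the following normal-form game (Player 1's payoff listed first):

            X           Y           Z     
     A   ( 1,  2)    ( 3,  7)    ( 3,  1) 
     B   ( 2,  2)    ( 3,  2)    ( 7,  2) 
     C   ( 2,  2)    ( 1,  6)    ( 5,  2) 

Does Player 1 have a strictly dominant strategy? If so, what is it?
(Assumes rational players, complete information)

No strictly dominant strategy exists for Player 1

Work:
A strategy strictly dominates another if it gives a strictly higher payoff against every opponent action. Compare each pair of P1's strategies column-by-column:
  A vs B: [1 vs 2, 3 vs 3, 3 vs 7] → A does not strictly dominate B (column X: 1 ≤ 2)
  A vs C: [1 vs 2, 3 vs 1, 3 vs 5] → A does not strictly dominate C (column X: 1 ≤ 2)
  B vs A: [2 vs 1, 3 vs 3, 7 vs 3] → B does not strictly dominate A (column Y: 3 ≤ 3)
  B vs C: [2 vs 2, 3 vs 1, 7 vs 5] → B does not strictly dominate C (column X: 2 ≤ 2)
  C vs A: [2 vs 1, 1 vs 3, 5 vs 3] → C does not strictly dominate A (column Y: 1 ≤ 3)
  C vs B: [2 vs 2, 1 vs 3, 5 vs 7] → C does not strictly dominate B (column X: 2 ≤ 2)
No single strategy strictly dominates all others → no strictly dominant strategy.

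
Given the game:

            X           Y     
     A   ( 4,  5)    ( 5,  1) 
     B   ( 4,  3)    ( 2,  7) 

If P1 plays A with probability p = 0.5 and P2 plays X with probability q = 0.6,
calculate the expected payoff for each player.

E[P1] = 3.8, E[P2] = 4.0

Work:
E[P1] = p·q·π₁(A,X) + p·(1-q)·π₁(A,Y) + (1-p)·q·π₁(B,X) + (1-p)·(1-q)·π₁(B,Y)
= 0.5·0.6·4 + 0.5·0.4·5 + 0.5·0.6·4 + 0.5·0.4·2
= 3.8

E[P2] = 4.0 (similar calculation)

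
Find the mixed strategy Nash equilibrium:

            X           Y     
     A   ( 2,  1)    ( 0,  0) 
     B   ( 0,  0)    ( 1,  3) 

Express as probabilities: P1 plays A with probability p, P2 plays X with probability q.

p = 0.75, q = 0.3333

Work:
Find probabilities that make opponent indifferent:
P2 chooses q to make P1 indifferent between A and B
P1 chooses p to make P2 indifferent between X and Y
Mixed NE: P1 plays (A: 0.75, B: 0.25), P2 plays (X: 0.3333, Y: 0.6667)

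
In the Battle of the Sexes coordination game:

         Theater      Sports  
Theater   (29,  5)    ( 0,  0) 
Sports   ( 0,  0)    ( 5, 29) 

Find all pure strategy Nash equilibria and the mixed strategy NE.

Pure NE: (Theater, Theater) and (Sports, Sports); Mixed NE: p = 0.8529, q = 0.1471

Work:
Check pure NE:
(Theater, Theater): (29, 5) - no unilateral deviation beneficial
(Sports, Sports): (5, 29) - no unilateral deviation beneficial
Mixed NE: P1 plays Theater with p = 0.8529, P2 plays Theater with q = 0.1471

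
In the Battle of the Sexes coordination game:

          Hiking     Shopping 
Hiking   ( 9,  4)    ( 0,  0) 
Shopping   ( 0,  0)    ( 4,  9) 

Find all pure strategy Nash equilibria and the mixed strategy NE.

Pure NE: (Hiking, Hiking) and (Shopping, Shopping); Mixed NE: p = 0.6923, q = 0.3077

Work:
Check pure NE:
(Hiking, Hiking): (9, 4) - no unilateral deviation beneficial
(Shopping, Shopping): (4, 9) - no unilateral deviation beneficial
Mixed NE: P1 plays Hiking with p = 0.6923, P2 plays Hiking with q = 0.3077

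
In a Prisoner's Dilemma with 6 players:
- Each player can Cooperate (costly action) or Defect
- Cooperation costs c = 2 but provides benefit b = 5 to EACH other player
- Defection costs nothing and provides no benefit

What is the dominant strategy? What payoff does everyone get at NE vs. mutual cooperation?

Dominant: Defect; NE payoff = 0; Coop payoff = 23

Work:
Defect dominates (saves cost c = 2, benefit to others is external)
NE: All defect → everyone gets 0
If all cooperate: each receives (5)×5 - 2 = 23
Social dilemma: 23 > 0 but NE gives 0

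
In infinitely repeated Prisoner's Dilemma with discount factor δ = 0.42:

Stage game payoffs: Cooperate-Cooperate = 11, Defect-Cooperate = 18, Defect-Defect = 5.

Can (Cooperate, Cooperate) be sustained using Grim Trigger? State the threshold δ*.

δ* = 0.5385; since δ = 0.42 < 0.5385, cooperation cannot be sustained

Work:
For Grim Trigger:
Cooperate forever: 11/(1-δ)
Defect then punished: 18 + 5·δ/(1-δ)
Need: 11/(1-δ) ≥ 18 + 5·δ/(1-δ)
Solving: δ ≥ (T-R)/(T-P) = (18-11)/(18-5) = 0.5385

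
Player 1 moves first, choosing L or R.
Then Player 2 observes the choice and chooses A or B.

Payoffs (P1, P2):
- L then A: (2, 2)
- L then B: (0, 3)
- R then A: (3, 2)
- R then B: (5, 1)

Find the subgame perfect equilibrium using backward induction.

P1 plays R, P2 plays B after L and A after R; Payoff (3, 2)

Work:
Backward induction:
After L: P2 chooses B → P1 gets 0
After R: P2 chooses A → P1 gets 3
P1 chooses R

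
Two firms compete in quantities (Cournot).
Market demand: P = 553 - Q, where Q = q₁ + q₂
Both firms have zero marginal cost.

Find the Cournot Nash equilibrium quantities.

q₁* = q₂* = 184.33; P* = 184.33

Work:
Profit: π_i = P·q_i = (a - q_i - q_j)·q_i
FOC: ∂π_i/∂q_i = a - 2q_i - q_j = 0
Reaction function: q_i = (553 - q_j)/2
Symmetry: q* = 553/3 = 184.33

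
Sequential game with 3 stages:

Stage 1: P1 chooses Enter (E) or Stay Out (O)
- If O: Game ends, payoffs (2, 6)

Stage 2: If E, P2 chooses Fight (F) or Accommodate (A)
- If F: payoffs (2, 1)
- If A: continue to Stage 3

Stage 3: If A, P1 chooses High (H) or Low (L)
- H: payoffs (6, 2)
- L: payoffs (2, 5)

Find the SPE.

SPE: (E, A, H); Outcome (6, 2)

Work:
Stage 3: P1 chooses H (6 vs 2)
Stage 2: P2: F->1, A->2 (anticipating H). Choose A
Stage 1: P1: O->2, E->6 (anticipating A, H). Choose E
SPE path: E -> A -> H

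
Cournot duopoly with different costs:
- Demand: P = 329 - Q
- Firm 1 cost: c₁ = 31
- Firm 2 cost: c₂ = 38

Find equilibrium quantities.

q₁* = 101.67, q₂* = 94.67

Work:
Reaction: q₁ = (329 - 31 - q₂)/2
Reaction: q₂ = (329 - 38 - q₁)/2
Solve simultaneously:
q₁* = (329 - 2×31 + 38)/3 = 101.67
q₂* = (329 - 2×38 + 31)/3 = 94.67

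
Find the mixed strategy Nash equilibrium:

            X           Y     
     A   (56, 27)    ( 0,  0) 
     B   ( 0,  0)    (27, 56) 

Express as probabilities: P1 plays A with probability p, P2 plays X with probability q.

p = 0.6747, q = 0.3253

Work:
Find probabilities that make opponent indifferent:
P2 chooses q to make P1 indifferent between A and B
P1 chooses p to make P2 indifferent between X and Y
Mixed NE: P1 plays (A: 0.6747, B: 0.3253), P2 plays (X: 0.3253, Y: 0.6747)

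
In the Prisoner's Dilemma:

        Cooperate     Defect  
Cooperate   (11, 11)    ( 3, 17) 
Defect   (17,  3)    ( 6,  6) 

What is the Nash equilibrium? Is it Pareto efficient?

(Defect, Defect) is NE; not Pareto efficient

Work:
Defect dominates Cooperate for both players:
If P2 cooperates: Defect (17) > Cooperate (11)
If P2 defects: Defect (6) > Cooperate (3)
NE: (Defect, Defect) with payoff (6, 6)
But (Cooperate, Cooperate) = (11, 11) Pareto dominates (6, 6)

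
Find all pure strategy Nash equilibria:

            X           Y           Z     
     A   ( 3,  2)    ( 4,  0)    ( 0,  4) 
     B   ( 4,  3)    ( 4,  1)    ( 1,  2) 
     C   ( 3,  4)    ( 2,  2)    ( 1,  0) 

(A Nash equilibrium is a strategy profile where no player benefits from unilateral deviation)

Nash equilibrium: (B, X)

Work:
Best responses:
  P1 vs X: payoffs [3, 4, 3] → best response B (payoff 4)
  P1 vs Y: payoffs [4, 4, 2] → best response A/B (payoff 4)
  P1 vs Z: payoffs [0, 1, 1] → best response B/C (payoff 1)
  P2 vs A: payoffs [2, 0, 4] → best response Z (payoff 4)
  P2 vs B: payoffs [3, 1, 2] → best response X (payoff 3)
  P2 vs C: payoffs [4, 2, 0] → best response X (payoff 4)
Mutual best responses: (B,X) → Nash equilibria.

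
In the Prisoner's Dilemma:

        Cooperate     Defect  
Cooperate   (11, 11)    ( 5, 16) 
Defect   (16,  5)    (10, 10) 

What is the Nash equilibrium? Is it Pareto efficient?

(Defect, Defect) is NE; not Pareto efficient

Work:
Defect dominates Cooperate for both players:
If P2 cooperates: Defect (16) > Cooperate (11)
If P2 defects: Defect (10) > Cooperate (5)
NE: (Defect, Defect) with payoff (10, 10)
But (Cooperate, Cooperate) = (11, 11) Pareto dominates (10, 10)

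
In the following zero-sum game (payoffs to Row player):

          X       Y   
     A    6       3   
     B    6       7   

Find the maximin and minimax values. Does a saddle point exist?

Maximin = 6, Minimax = 6, Saddle: True

Work:
Row minimums: [3, 6] → maximin = 6
Column maximums: [6, 7] → minimax = 6
Saddle point exists! Game value = 6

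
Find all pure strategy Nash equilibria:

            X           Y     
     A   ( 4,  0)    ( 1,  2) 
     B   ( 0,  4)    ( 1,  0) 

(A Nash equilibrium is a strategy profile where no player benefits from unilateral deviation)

Nash equilibrium: (A, Y)

Work:
Best responses:
  P1 vs X: payoffs [4, 0] → best response A (payoff 4)
  P1 vs Y: payoffs [1, 1] → best response A/B (payoff 1)
  P2 vs A: payoffs [0, 2] → best response Y (payoff 2)
  P2 vs B: payoffs [4, 0] → best response X (payoff 4)
Mutual best responses: (A,Y) → Nash equilibria.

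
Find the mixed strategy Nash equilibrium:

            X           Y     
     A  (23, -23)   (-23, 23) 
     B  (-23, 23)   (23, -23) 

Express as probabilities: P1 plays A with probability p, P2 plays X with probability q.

p = 0.5, q = 0.5

Work:
Find probabilities that make opponent indifferent:
P2 chooses q to make P1 indifferent between A and B
P1 chooses p to make P2 indifferent between X and Y
Mixed NE: P1 plays (A: 0.5, B: 0.5), P2 plays (X: 0.5, Y: 0.5)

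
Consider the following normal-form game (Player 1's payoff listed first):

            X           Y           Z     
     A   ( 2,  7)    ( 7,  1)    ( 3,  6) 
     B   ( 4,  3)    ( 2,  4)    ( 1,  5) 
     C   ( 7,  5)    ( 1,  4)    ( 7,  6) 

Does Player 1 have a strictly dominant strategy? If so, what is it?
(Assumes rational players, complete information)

No strictly dominant strategy exists for Player 1

Work:
A strategy strictly dominates another if it gives a strictly higher payoff against every opponent action. Compare each pair of P1's strategies column-by-column:
  A vs B: [2 vs 4, 7 vs 2, 3 vs 1] → A does not strictly dominate B (column X: 2 ≤ 4)
  A vs C: [2 vs 7, 7 vs 1, 3 vs 7] → A does not strictly dominate C (column X: 2 ≤ 7)
  B vs A: [4 vs 2, 2 vs 7, 1 vs 3] → B does not strictly dominate A (column Y: 2 ≤ 7)
  B vs C: [4 vs 7, 2 vs 1, 1 vs 7] → B does not strictly dominate C (column X: 4 ≤ 7)
  C vs A: [7 vs 2, 1 vs 7, 7 vs 3] → C does not strictly dominate A (column Y: 1 ≤ 7)
  C vs B: [7 vs 4, 1 vs 2, 7 vs 1] → C does not strictly dominate B (column Y: 1 ≤ 2)
No single strategy strictly dominates all others → no strictly dominant strategy.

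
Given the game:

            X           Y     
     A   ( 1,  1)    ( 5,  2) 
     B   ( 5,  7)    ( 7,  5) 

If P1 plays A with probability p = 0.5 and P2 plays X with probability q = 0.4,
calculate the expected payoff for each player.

E[P1] = 4.8, E[P2] = 3.7

Work:
E[P1] = p·q·π₁(A,X) + p·(1-q)·π₁(A,Y) + (1-p)·q·π₁(B,X) + (1-p)·(1-q)·π₁(B,Y)
= 0.5·0.4·1 + 0.5·0.6·5 + 0.5·0.4·5 + 0.5·0.6·7
= 4.8

E[P2] = 3.7 (similar calculation)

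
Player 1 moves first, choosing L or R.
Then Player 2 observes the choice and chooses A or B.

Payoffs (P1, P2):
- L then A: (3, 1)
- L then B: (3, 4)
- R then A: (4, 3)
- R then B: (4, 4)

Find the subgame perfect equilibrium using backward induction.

P1 plays R, P2 plays B after L and B after R; Payoff (4, 4)

Work:
Backward induction:
After L: P2 chooses B → P1 gets 3
After R: P2 chooses B → P1 gets 4
P1 chooses R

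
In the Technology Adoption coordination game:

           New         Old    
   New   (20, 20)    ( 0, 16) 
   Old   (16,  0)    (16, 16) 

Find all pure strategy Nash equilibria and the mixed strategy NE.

Pure NE: (New, New) and (Old, Old); Mixed NE: p = 0.8, q = 0.8

Work:
Check pure NE:
(New, New): (20, 20) - no unilateral deviation beneficial
(Old, Old): (16, 16) - no unilateral deviation beneficial
Mixed NE: P1 plays New with p = 0.8, P2 plays New with q = 0.8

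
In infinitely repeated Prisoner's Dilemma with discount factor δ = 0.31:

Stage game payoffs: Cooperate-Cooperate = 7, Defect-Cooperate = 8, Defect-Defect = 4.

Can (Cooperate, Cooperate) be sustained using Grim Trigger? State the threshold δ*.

δ* = 0.25; since δ = 0.31 ≥ 0.25, cooperation can be sustained

Work:
For Grim Trigger:
Cooperate forever: 7/(1-δ)
Defect then punished: 8 + 4·δ/(1-δ)
Need: 7/(1-δ) ≥ 8 + 4·δ/(1-δ)
Solving: δ ≥ (T-R)/(T-P) = (8-7)/(8-4) = 0.25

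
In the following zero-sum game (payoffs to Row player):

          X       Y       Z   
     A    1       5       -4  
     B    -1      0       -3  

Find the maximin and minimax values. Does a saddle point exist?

Maximin = -3, Minimax = -3, Saddle: True

Work:
Row minimums: [-4, -3] → maximin = -3
Column maximums: [1, 5, -3] → minimax = -3
Saddle point exists! Game value = -3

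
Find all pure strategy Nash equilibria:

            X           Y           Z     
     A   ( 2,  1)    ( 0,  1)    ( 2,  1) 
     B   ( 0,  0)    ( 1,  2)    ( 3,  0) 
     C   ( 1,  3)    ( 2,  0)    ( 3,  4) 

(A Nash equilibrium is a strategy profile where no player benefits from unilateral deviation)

Nash equilibrium: (A, X), (C, Z)

Work:
Best responses:
  P1 vs X: payoffs [2, 0, 1] → best response A (payoff 2)
  P1 vs Y: payoffs [0, 1, 2] → best response C (payoff 2)
  P1 vs Z: payoffs [2, 3, 3] → best response B/C (payoff 3)
  P2 vs A: payoffs [1, 1, 1] → best response X/Y/Z (payoff 1)
  P2 vs B: payoffs [0, 2, 0] → best response Y (payoff 2)
  P2 vs C: payoffs [3, 0, 4] → best response Z (payoff 4)
Mutual best responses: (A,X), (C,Z) → Nash equilibria.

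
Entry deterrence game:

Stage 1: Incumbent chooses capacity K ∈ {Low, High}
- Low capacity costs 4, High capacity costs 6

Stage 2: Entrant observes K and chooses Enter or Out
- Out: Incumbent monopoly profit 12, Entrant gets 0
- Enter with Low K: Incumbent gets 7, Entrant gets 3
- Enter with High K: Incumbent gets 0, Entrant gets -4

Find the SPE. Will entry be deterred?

SPE: (High, Enter|Low, Out|High); Entry deterred. Incumbent net profit = 6

Work:
After Low K: Entrant enters (3 > 0)
After High K: Entrant stays out (-4 < 0)
Incumbent: Low → 7−4=3, High → 12−6=6
Incumbent chooses High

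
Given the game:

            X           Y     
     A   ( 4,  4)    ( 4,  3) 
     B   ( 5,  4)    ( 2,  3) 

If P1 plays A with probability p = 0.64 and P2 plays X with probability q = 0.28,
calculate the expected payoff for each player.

E[P1] = 3.5824, E[P2] = 3.28

Work:
E[P1] = p·q·π₁(A,X) + p·(1-q)·π₁(A,Y) + (1-p)·q·π₁(B,X) + (1-p)·(1-q)·π₁(B,Y)
= 0.64·0.28·4 + 0.64·0.72·4 + 0.36·0.28·5 + 0.36·0.72·2
= 3.5824

E[P2] = 3.28 (similar calculation)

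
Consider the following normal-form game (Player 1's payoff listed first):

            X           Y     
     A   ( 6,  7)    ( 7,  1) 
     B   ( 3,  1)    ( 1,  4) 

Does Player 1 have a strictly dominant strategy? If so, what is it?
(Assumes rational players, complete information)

Yes, Player 1's strictly dominant strategy is A

Work:
A strategy strictly dominates another if it gives a strictly higher payoff against every opponent action. Compare each pair of P1's strategies column-by-column:
  A vs B: [6 vs 3, 7 vs 1] → A strictly dominates B
  B vs A: [3 vs 6, 1 vs 7] → B does not strictly dominate A (column X: 3 ≤ 6)
A strictly dominates every other strategy → strictly dominant.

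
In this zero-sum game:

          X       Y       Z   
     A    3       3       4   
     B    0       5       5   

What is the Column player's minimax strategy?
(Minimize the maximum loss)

Column should play X, value = 3

Work:
Column player minimizes Row's maximum payoff:
Column X: max payoff to Row = 3
Column Y: max payoff to Row = 5
Column Z: max payoff to Row = 5
Minimum is 3, achieved by column X.
Minimax strategy: X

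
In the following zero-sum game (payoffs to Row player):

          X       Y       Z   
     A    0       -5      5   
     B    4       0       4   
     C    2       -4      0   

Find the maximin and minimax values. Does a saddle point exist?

Maximin = 0, Minimax = 0, Saddle: True

Work:
Row minimums: [-5, 0, -4] → maximin = 0
Column maximums: [4, 0, 5] → minimax = 0
Saddle point exists! Game value = 0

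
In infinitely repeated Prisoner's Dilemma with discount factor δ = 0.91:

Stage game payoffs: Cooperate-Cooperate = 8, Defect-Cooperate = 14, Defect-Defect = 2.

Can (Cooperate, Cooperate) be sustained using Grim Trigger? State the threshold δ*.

δ* = 0.5; since δ = 0.91 ≥ 0.5, cooperation can be sustained

Work:
For Grim Trigger:
Cooperate forever: 8/(1-δ)
Defect then punished: 14 + 2·δ/(1-δ)
Need: 8/(1-δ) ≥ 14 + 2·δ/(1-δ)
Solving: δ ≥ (T-R)/(T-P) = (14-8)/(14-2) = 0.5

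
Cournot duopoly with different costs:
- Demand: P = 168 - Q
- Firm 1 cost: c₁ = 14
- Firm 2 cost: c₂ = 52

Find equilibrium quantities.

q₁* = 64.0, q₂* = 26.0

Work:
Reaction: q₁ = (168 - 14 - q₂)/2
Reaction: q₂ = (168 - 52 - q₁)/2
Solve simultaneously:
q₁* = (168 - 2×14 + 52)/3 = 64.0
q₂* = (168 - 2×52 + 14)/3 = 26.0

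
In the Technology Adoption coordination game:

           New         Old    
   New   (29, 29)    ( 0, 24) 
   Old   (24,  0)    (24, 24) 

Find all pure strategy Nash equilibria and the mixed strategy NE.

Pure NE: (New, New) and (Old, Old); Mixed NE: p = 0.8276, q = 0.8276

Work:
Check pure NE:
(New, New): (29, 29) - no unilateral deviation beneficial
(Old, Old): (24, 24) - no unilateral deviation beneficial
Mixed NE: P1 plays New with p = 0.8276, P2 plays New with q = 0.8276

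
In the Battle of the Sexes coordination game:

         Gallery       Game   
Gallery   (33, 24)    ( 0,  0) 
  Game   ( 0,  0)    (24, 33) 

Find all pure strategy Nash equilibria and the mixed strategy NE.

Pure NE: (Gallery, Gallery) and (Game, Game); Mixed NE: p = 0.5789, q = 0.4211

Work:
Check pure NE:
(Gallery, Gallery): (33, 24) - no unilateral deviation beneficial
(Game, Game): (24, 33) - no unilateral deviation beneficial
Mixed NE: P1 plays Gallery with p = 0.5789, P2 plays Gallery with q = 0.4211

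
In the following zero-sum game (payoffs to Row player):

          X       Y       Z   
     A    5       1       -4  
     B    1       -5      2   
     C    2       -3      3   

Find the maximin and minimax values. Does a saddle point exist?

Maximin = -3, Minimax = 1, Saddle: False

Work:
Row minimums: [-4, -5, -3] → maximin = -3
Column maximums: [5, 1, 3] → minimax = 1
No saddle point (maximin ≠ minimax). Mixed strategy needed.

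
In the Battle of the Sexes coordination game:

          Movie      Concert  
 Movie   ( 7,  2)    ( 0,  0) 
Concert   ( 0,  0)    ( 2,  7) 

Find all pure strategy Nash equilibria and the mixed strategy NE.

Pure NE: (Movie, Movie) and (Concert, Concert); Mixed NE: p = 0.7778, q = 0.2222

Work:
Check pure NE:
(Movie, Movie): (7, 2) - no unilateral deviation beneficial
(Concert, Concert): (2, 7) - no unilateral deviation beneficial
Mixed NE: P1 plays Movie with p = 0.7778, P2 plays Movie with q = 0.2222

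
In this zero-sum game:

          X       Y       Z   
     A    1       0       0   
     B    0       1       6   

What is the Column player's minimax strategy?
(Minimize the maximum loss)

Column should play X or Y (all achieve the minimum), value = 1

Work:
Column player minimizes Row's maximum payoff:
Column X: max payoff to Row = 1
Column Y: max payoff to Row = 1
Column Z: max payoff to Row = 6
Minimum is 1, achieved by columns X, Y (tied).
Each of X or Y is a minimax strategy.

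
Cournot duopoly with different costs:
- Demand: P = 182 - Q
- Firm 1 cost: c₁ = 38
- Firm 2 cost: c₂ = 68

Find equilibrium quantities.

q₁* = 58.0, q₂* = 28.0

Work:
Reaction: q₁ = (182 - 38 - q₂)/2
Reaction: q₂ = (182 - 68 - q₁)/2
Solve simultaneously:
q₁* = (182 - 2×38 + 68)/3 = 58.0
q₂* = (182 - 2×68 + 38)/3 = 28.0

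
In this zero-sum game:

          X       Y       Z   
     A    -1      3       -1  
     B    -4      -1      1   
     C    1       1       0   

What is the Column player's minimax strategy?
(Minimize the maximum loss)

Column should play X or Z (all achieve the minimum), value = 1

Work:
Column player minimizes Row's maximum payoff:
Column X: max payoff to Row = 1
Column Y: max payoff to Row = 3
Column Z: max payoff to Row = 1
Minimum is 1, achieved by columns X, Z (tied).
Each of X or Z is a minimax strategy.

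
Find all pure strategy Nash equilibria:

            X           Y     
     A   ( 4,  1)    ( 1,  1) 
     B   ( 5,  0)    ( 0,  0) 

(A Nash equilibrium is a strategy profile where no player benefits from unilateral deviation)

Nash equilibrium: (A, Y), (B, X)

Work:
Best responses:
  P1 vs X: payoffs [4, 5] → best response B (payoff 5)
  P1 vs Y: payoffs [1, 0] → best response A (payoff 1)
  P2 vs A: payoffs [1, 1] → best response X/Y (payoff 1)
  P2 vs B: payoffs [0, 0] → best response X/Y (payoff 0)
Mutual best responses: (A,Y), (B,X) → Nash equilibria.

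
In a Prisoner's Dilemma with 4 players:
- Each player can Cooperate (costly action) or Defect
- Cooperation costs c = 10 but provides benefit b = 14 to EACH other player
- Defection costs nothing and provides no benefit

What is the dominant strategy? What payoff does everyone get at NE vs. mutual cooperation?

Dominant: Defect; NE payoff = 0; Coop payoff = 32

Work:
Defect dominates (saves cost c = 10, benefit to others is external)
NE: All defect → everyone gets 0
If all cooperate: each receives (3)×14 - 10 = 32
Social dilemma: 32 > 0 but NE gives 0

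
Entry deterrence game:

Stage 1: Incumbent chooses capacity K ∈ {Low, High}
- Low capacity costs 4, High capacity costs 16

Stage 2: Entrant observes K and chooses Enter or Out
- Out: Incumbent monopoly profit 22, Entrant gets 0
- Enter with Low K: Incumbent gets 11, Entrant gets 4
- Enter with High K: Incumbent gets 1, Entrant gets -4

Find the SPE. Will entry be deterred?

SPE: (Low, Enter|Low, Out|High); Entry not deterred. Incumbent net profit = 7, Entrant gets 4

Work:
After Low K: Entrant enters (4 > 0)
After High K: Entrant stays out (-4 < 0)
Incumbent: Low → 11−4=7, High → 22−16=6
Incumbent chooses Low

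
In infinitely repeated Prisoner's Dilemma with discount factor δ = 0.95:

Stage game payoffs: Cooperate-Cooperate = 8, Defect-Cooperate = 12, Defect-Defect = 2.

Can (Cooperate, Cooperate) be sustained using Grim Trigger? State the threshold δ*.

δ* = 0.4; since δ = 0.95 ≥ 0.4, cooperation can be sustained

Work:
For Grim Trigger:
Cooperate forever: 8/(1-δ)
Defect then punished: 12 + 2·δ/(1-δ)
Need: 8/(1-δ) ≥ 12 + 2·δ/(1-δ)
Solving: δ ≥ (T-R)/(T-P) = (12-8)/(12-2) = 0.4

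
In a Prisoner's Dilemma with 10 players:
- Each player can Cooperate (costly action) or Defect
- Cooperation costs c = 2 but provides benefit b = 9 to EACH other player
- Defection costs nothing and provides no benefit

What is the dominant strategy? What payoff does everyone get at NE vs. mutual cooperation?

Dominant: Defect; NE payoff = 0; Coop payoff = 79

Work:
Defect dominates (saves cost c = 2, benefit to others is external)
NE: All defect → everyone gets 0
If all cooperate: each receives (9)×9 - 2 = 79
Social dilemma: 79 > 0 but NE gives 0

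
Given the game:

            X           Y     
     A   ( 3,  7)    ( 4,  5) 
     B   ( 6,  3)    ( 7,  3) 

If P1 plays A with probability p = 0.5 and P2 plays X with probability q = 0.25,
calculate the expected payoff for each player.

E[P1] = 5.25, E[P2] = 4.25

Work:
E[P1] = p·q·π₁(A,X) + p·(1-q)·π₁(A,Y) + (1-p)·q·π₁(B,X) + (1-p)·(1-q)·π₁(B,Y)
= 0.5·0.25·3 + 0.5·0.75·4 + 0.5·0.25·6 + 0.5·0.75·7
= 5.25

E[P2] = 4.25 (similar calculation)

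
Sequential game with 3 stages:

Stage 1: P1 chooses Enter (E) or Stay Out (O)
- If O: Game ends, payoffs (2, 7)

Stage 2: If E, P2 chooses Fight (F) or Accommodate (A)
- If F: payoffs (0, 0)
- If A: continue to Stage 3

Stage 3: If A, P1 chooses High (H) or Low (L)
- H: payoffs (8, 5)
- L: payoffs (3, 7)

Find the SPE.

SPE: (E, A, H); Outcome (8, 5)

Work:
Stage 3: P1 chooses H (8 vs 3)
Stage 2: P2: F->0, A->5 (anticipating H). Choose A
Stage 1: P1: O->2, E->8 (anticipating A, H). Choose E
SPE path: E -> A -> H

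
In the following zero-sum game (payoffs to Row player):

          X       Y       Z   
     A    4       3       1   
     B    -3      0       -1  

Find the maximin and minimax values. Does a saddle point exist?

Maximin = 1, Minimax = 1, Saddle: True

Work:
Row minimums: [1, -3] → maximin = 1
Column maximums: [4, 3, 1] → minimax = 1
Saddle point exists! Game value = 1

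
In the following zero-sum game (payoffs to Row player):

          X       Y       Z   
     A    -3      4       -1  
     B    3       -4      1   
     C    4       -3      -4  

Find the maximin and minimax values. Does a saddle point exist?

Maximin = -3, Minimax = 1, Saddle: False

Work:
Row minimums: [-3, -4, -4] → maximin = -3
Column maximums: [4, 4, 1] → minimax = 1
No saddle point (maximin ≠ minimax). Mixed strategy needed.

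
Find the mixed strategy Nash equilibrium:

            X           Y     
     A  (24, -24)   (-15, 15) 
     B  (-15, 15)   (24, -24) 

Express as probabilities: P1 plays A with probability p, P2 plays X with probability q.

p = 0.5, q = 0.5

Work:
Find probabilities that make opponent indifferent:
P2 chooses q to make P1 indifferent between A and B
P1 chooses p to make P2 indifferent between X and Y
Mixed NE: P1 plays (A: 0.5, B: 0.5), P2 plays (X: 0.5, Y: 0.5)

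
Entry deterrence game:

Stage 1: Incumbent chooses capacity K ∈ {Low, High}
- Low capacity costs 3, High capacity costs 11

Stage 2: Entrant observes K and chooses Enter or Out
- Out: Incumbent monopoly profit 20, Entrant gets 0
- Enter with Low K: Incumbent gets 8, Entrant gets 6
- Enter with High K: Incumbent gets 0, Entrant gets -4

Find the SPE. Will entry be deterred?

SPE: (High, Enter|Low, Out|High); Entry deterred. Incumbent net profit = 9

Work:
After Low K: Entrant enters (6 > 0)
After High K: Entrant stays out (-4 < 0)
Incumbent: Low → 8−3=5, High → 20−11=9
Incumbent chooses High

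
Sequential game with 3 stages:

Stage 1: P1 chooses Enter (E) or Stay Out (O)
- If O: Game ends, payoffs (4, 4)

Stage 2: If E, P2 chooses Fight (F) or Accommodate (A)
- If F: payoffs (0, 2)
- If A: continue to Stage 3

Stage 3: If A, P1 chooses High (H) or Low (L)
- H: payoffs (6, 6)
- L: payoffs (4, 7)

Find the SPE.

SPE: (E, A, H); Outcome (6, 6)

Work:
Stage 3: P1 chooses H (6 vs 4)
Stage 2: P2: F->2, A->6 (anticipating H). Choose A
Stage 1: P1: O->4, E->6 (anticipating A, H). Choose E
SPE path: E -> A -> H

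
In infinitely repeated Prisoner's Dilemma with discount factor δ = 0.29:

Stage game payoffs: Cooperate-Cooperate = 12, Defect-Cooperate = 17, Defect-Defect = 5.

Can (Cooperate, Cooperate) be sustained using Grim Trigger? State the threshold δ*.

δ* = 0.4167; since δ = 0.29 < 0.4167, cooperation cannot be sustained

Work:
For Grim Trigger:
Cooperate forever: 12/(1-δ)
Defect then punished: 17 + 5·δ/(1-δ)
Need: 12/(1-δ) ≥ 17 + 5·δ/(1-δ)
Solving: δ ≥ (T-R)/(T-P) = (17-12)/(17-5) = 0.4167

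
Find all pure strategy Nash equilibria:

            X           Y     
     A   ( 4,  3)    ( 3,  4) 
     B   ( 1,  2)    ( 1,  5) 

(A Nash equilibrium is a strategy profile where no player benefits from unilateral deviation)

Nash equilibrium: (A, Y)

Work:
Best responses:
  P1 vs X: payoffs [4, 1] → best response A (payoff 4)
  P1 vs Y: payoffs [3, 1] → best response A (payoff 3)
  P2 vs A: payoffs [3, 4] → best response Y (payoff 4)
  P2 vs B: payoffs [2, 5] → best response Y (payoff 5)
Mutual best responses: (A,Y) → Nash equilibria.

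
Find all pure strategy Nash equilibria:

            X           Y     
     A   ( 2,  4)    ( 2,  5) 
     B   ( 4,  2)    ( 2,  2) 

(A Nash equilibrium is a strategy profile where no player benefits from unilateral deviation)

Nash equilibrium: (A, Y), (B, X), (B, Y)

Work:
Best responses:
  P1 vs X: payoffs [2, 4] → best response B (payoff 4)
  P1 vs Y: payoffs [2, 2] → best response A/B (payoff 2)
  P2 vs A: payoffs [4, 5] → best response Y (payoff 5)
  P2 vs B: payoffs [2, 2] → best response X/Y (payoff 2)
Mutual best responses: (A,Y), (B,X), (B,Y) → Nash equilibria.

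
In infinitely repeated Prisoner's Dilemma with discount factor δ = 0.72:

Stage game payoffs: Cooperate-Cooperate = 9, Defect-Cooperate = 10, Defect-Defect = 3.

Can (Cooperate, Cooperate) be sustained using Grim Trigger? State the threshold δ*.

δ* = 0.1429; since δ = 0.72 ≥ 0.1429, cooperation can be sustained

Work:
For Grim Trigger:
Cooperate forever: 9/(1-δ)
Defect then punished: 10 + 3·δ/(1-δ)
Need: 9/(1-δ) ≥ 10 + 3·δ/(1-δ)
Solving: δ ≥ (T-R)/(T-P) = (10-9)/(10-3) = 0.1429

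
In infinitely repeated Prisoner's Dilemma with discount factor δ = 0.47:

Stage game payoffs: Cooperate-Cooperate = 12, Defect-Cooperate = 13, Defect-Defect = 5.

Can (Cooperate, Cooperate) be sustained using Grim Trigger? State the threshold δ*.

δ* = 0.125; since δ = 0.47 ≥ 0.125, cooperation can be sustained

Work:
For Grim Trigger:
Cooperate forever: 12/(1-δ)
Defect then punished: 13 + 5·δ/(1-δ)
Need: 12/(1-δ) ≥ 13 + 5·δ/(1-δ)
Solving: δ ≥ (T-R)/(T-P) = (13-12)/(13-5) = 0.125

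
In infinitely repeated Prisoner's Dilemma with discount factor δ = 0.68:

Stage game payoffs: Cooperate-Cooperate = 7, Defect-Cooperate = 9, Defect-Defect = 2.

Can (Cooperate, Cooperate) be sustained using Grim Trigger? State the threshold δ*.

δ* = 0.2857; since δ = 0.68 ≥ 0.2857, cooperation can be sustained

Work:
For Grim Trigger:
Cooperate forever: 7/(1-δ)
Defect then punished: 9 + 2·δ/(1-δ)
Need: 7/(1-δ) ≥ 9 + 2·δ/(1-δ)
Solving: δ ≥ (T-R)/(T-P) = (9-7)/(9-2) = 0.2857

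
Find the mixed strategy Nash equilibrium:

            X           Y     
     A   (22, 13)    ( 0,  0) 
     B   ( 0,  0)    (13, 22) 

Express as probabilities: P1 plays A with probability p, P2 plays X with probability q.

p = 0.6286, q = 0.3714

Work:
Find probabilities that make opponent indifferent:
P2 chooses q to make P1 indifferent between A and B
P1 chooses p to make P2 indifferent between X and Y
Mixed NE: P1 plays (A: 0.6286, B: 0.3714), P2 plays (X: 0.3714, Y: 0.6286)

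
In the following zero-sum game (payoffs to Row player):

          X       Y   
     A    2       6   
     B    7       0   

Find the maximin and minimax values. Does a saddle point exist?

Maximin = 2, Minimax = 6, Saddle: False

Work:
Row minimums: [2, 0] → maximin = 2
Column maximums: [7, 6] → minimax = 6
No saddle point (maximin ≠ minimax). Mixed strategy needed.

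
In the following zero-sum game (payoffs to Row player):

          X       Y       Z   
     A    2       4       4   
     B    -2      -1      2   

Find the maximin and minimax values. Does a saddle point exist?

Maximin = 2, Minimax = 2, Saddle: True

Work:
Row minimums: [2, -2] → maximin = 2
Column maximums: [2, 4, 4] → minimax = 2
Saddle point exists! Game value = 2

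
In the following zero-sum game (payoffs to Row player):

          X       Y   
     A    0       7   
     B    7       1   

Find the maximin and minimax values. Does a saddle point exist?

Maximin = 1, Minimax = 7, Saddle: False

Work:
Row minimums: [0, 1] → maximin = 1
Column maximums: [7, 7] → minimax = 7
No saddle point (maximin ≠ minimax). Mixed strategy needed.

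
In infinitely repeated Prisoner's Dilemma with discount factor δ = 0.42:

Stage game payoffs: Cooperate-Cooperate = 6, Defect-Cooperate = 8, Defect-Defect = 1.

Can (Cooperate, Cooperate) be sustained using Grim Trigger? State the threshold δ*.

δ* = 0.2857; since δ = 0.42 ≥ 0.2857, cooperation can be sustained

Work:
For Grim Trigger:
Cooperate forever: 6/(1-δ)
Defect then punished: 8 + 1·δ/(1-δ)
Need: 6/(1-δ) ≥ 8 + 1·δ/(1-δ)
Solving: δ ≥ (T-R)/(T-P) = (8-6)/(8-1) = 0.2857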